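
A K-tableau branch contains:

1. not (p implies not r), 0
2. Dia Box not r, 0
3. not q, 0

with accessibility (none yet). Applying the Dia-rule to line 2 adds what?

a fresh world 1 with 0R1, and Box not r at 1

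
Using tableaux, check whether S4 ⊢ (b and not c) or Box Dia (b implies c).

Invalid (countermodel exists)

Tableau for the negation not ((b and not c) or Box Dia (b implies c)):
1. not ((b and not c) or Box Dia (b implies c)), u
2. not (b and not c), u
3. not Box Dia (b implies c), u
4. c, u
5. not Dia (b implies c), v
6. not (b implies c), v
7. b, v
8. not c, v
Accessibility: uRu, uRv, vRv
The negation has an open branch (countermodel exists).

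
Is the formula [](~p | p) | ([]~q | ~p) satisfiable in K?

1. [](~p | p) | ([]~q | ~p), w0
2. []~q | ~p, w0
3. ~p, w0

Satisfiable (open branch found)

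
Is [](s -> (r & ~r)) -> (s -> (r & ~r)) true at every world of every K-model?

Tableau for the negation ~([](s -> (r & ~r)) -> (s -> (r & ~r))):
1. ~([](s -> (r & ~r)) -> (s -> (r & ~r))), u
2. [](s -> (r & ~r)), u
3. ~(s -> (r & ~r)), u
4. s, u
5. ~(r & ~r), u
6. r, u
The negation has an open branch (countermodel exists).

Not valid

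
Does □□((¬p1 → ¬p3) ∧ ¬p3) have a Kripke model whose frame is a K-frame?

1. □□((¬p1 → ¬p3) ∧ ¬p3), 0

Yes, satisfiable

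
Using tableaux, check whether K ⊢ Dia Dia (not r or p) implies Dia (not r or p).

Tableau for the negation not (Dia Dia (not r or p) implies Dia (not r or p)):
1. not (Dia Dia (not r or p) implies Dia (not r or p)), 0
2. Dia Dia (not r or p), 0   [neg-implies-rule on 1]
3. not Dia (not r or p), 0   [neg-implies-rule on 1]
4. Dia (not r or p), 1   [Dia-rule on 2: fresh world 1, 0R1]
5. not (not r or p), 1   [neg-Dia-rule on 3 via 0R1]
6. r, 1   [neg-or-rule on 5]
7. not p, 1   [neg-or-rule on 5]
8. not r or p, 2   [Dia-rule on 4: fresh world 2, 1R2]
9. p, 2   [or-rule on 8 (branches; this branch)]
Accessibility: 0R1, 1R2
The negation has an open branch (countermodel exists).

Not valid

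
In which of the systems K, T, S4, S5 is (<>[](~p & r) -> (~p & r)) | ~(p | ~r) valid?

S5-tableau for the negation ~((<>[](~p & r) -> (~p & r)) | ~(p | ~r)):
1. ~((<>[](~p & r) -> (~p & r)) | ~(p | ~r)), w0
2. ~(<>[](~p & r) -> (~p & r)), w0
3. p | ~r, w0
4. <>[](~p & r), w0
5. ~(~p & r), w0
6. ~r, w0
7. [](~p & r), w1
8. ~p & r, w0
9. ~p, w0
10. r, w0
Accessibility: w0Rw0, w0Rw1, w1Rw0, w1Rw1
Branch closes: r and ~r both at w0.
Every branch closes (one shown): valid in S5.
S4-tableau for the negation ~((<>[](~p & r) -> (~p & r)) | ~(p | ~r)):
1. ~((<>[](~p & r) -> (~p & r)) | ~(p | ~r)), w0
2. ~(<>[](~p & r) -> (~p & r)), w0
3. p | ~r, w0
4. <>[](~p & r), w0
5. ~(~p & r), w0
6. ~r, w0
7. [](~p & r), w1
8. ~p & r, w1
9. ~p, w1
10. r, w1
Accessibility: w0Rw0, w0Rw1, w1Rw1
Complete open branch: countermodel on an S4-frame, so not valid in S4, nor in K, T (the same frame is also a K-frame and a T-frame).

S5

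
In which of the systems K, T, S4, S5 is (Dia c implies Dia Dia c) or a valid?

T, S4, S5

T-tableau for the negation not ((Dia c implies Dia Dia c) or a):
1. not ((Dia c implies Dia Dia c) or a), 0
2. not (Dia c implies Dia Dia c), 0   [neg-or-rule on 1]
3. not a, 0   [neg-or-rule on 1]
4. Dia c, 0   [neg-implies-rule on 2]
5. not Dia Dia c, 0   [neg-implies-rule on 2]
6. not Dia c, 0   [neg-Dia-rule on 5 via 0R0]
7. not c, 0   [neg-Dia-rule on 6 via 0R0]
8. c, 1   [Dia-rule on 4: fresh world 1, 0R1]
9. not Dia c, 1   [neg-Dia-rule on 5 via 0R1]
10. not c, 1   [neg-Dia-rule on 6 via 0R1]
Accessibility: 0R0, 0R1, 1R1
Branch closes: c and not c both at 1.
Every branch closes (one shown): valid in T, hence also in S4, S5 (every theorem of T is a theorem of S4 and S5).
K-tableau for the negation not ((Dia c implies Dia Dia c) or a):
1. not ((Dia c implies Dia Dia c) or a), 0
2. not (Dia c implies Dia Dia c), 0   [neg-or-rule on 1]
3. not a, 0   [neg-or-rule on 1]
4. Dia c, 0   [neg-implies-rule on 2]
5. not Dia Dia c, 0   [neg-implies-rule on 2]
6. c, 1   [Dia-rule on 4: fresh world 1, 0R1]
7. not Dia c, 1   [neg-Dia-rule on 5 via 0R1]
Accessibility: 0R1
Complete open branch: countermodel on a K-frame, so not valid in K.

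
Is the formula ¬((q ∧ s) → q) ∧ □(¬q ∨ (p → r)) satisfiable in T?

1. ¬((q ∧ s) → q) ∧ □(¬q ∨ (p → r)), w0
2. ¬((q ∧ s) → q), w0   [∧-rule on 1]
3. □(¬q ∨ (p → r)), w0   [∧-rule on 1]
4. q ∧ s, w0   [¬→-rule on 2]
5. ¬q, w0   [¬→-rule on 2]
6. q, w0   [∧-rule on 4]
7. s, w0   [∧-rule on 4]
Accessibility: w0Rw0
Branch closes: q and ¬q both at w0.
Every branch closes; the branch above is one of them.

Unsatisfiable (every branch closes)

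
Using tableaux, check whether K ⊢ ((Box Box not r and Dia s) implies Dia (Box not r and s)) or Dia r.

Valid

Tableau for the negation not (((Box Box not r and Dia s) implies Dia (Box not r and s)) or Dia r):
1. not (((Box Box not r and Dia s) implies Dia (Box not r and s)) or Dia r), u
2. not ((Box Box not r and Dia s) implies Dia (Box not r and s)), u
3. not Dia r, u
4. Box Box not r and Dia s, u
5. not Dia (Box not r and s), u
6. Box Box not r, u
7. Dia s, u
8. s, v
9. not r, v
10. not (Box not r and s), v
11. Box not r, v
12. not Box not r, v
13. r, w
14. not r, w
Accessibility: uRv, vRw
Branch closes: r and not r both at w.
All branches of the negation close; one closing branch shown above.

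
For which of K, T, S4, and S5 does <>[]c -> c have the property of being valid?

S5

S4-tableau for the negation ~(<>[]c -> c):
1. ~(<>[]c -> c), u
2. <>[]c, u
3. ~c, u
4. []c, v
5. c, v
Accessibility: uRu, uRv, vRv
Complete open branch: countermodel on an S4-frame, so not valid in S4, nor in K, T (the same frame is also a K-frame and a T-frame).
S5-tableau for the negation ~(<>[]c -> c):
1. ~(<>[]c -> c), u
2. <>[]c, u
3. ~c, u
4. []c, v
5. c, u
Accessibility: uRu, uRv, vRu, vRv
Branch closes: c and ~c both at u.
Every branch closes (one shown): valid in S5.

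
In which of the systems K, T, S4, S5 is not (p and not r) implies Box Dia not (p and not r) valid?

S5

S4-tableau for the negation not (not (p and not r) implies Box Dia not (p and not r)):
1. not (not (p and not r) implies Box Dia not (p and not r)), w0
2. not (p and not r), w0
3. not Box Dia not (p and not r), w0
4. r, w0
5. not Dia not (p and not r), w1
6. p and not r, w1
7. p, w1
8. not r, w1
Accessibility: w0Rw0, w0Rw1, w1Rw1
Complete open branch: countermodel on an S4-frame, so not valid in S4, nor in K, T (the same frame is also a K-frame and a T-frame).
S5-tableau for the negation not (not (p and not r) implies Box Dia not (p and not r)):
1. not (not (p and not r) implies Box Dia not (p and not r)), w0
2. not (p and not r), w0
3. not Box Dia not (p and not r), w0
4. r, w0
5. not Dia not (p and not r), w1
6. p and not r, w0
7. p, w0
8. not r, w0
Accessibility: w0Rw0, w0Rw1, w1Rw0, w1Rw1
Branch closes: r and not r both at w0.
Every branch closes (one shown): valid in S5.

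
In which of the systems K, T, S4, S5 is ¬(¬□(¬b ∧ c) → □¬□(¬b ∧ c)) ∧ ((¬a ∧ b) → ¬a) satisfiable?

S4-tableau for the formula:
1. ¬(¬□(¬b ∧ c) → □¬□(¬b ∧ c)) ∧ ((¬a ∧ b) → ¬a), 0
2. ¬(¬□(¬b ∧ c) → □¬□(¬b ∧ c)), 0
3. (¬a ∧ b) → ¬a, 0
4. ¬□(¬b ∧ c), 0
5. ¬□¬□(¬b ∧ c), 0
6. ¬a, 0
7. ¬(¬b ∧ c), 1
8. ¬c, 1
9. □(¬b ∧ c), 2
10. ¬b ∧ c, 2
11. ¬b, 2
12. c, 2
Accessibility: 0R0, 0R1, 0R2, 1R1, 2R2
Complete open branch: satisfiable in S4, hence also in K, T (this S4-model is also a K-model and a T-model).
S5-tableau for the formula:
1. ¬(¬□(¬b ∧ c) → □¬□(¬b ∧ c)) ∧ ((¬a ∧ b) → ¬a), 0
2. ¬(¬□(¬b ∧ c) → □¬□(¬b ∧ c)), 0
3. (¬a ∧ b) → ¬a, 0
4. ¬□(¬b ∧ c), 0
5. ¬□¬□(¬b ∧ c), 0
6. ¬(¬a ∧ b), 0
7. ¬b, 0
8. ¬(¬b ∧ c), 1
9. ¬c, 1
10. □(¬b ∧ c), 2
11. ¬b ∧ c, 0
12. c, 0
13. ¬b ∧ c, 1
14. ¬b, 1
15. c, 1
Accessibility: 0R0, 0R1, 0R2, 1R0, 1R1, 1R2, 2R0, 2R1, 2R2
Branch closes: c and ¬c both at 1.
Every branch closes (one shown): unsatisfiable in S5.

K, T, S4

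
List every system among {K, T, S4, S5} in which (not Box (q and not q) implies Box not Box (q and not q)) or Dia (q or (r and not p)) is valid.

T-tableau for the negation not ((not Box (q and not q) implies Box not Box (q and not q)) or Dia (q or (r and not p))):
1. not ((not Box (q and not q) implies Box not Box (q and not q)) or Dia (q or (r and not p))), u
2. not (not Box (q and not q) implies Box not Box (q and not q)), u
3. not Dia (q or (r and not p)), u
4. not Box (q and not q), u
5. not Box not Box (q and not q), u
6. not (q or (r and not p)), u
7. not q, u
8. not (r and not p), u
9. p, u
10. not (q and not q), v
11. not (q or (r and not p)), v
12. not q, v
13. not (r and not p), v
14. p, v
15. Box (q and not q), w
16. not (q or (r and not p)), w
17. not q, w
18. not (r and not p), w
19. q and not q, w
20. q, w
Accessibility: uRu, uRv, uRw, vRv, wRw
Branch closes: q and not q both at w.
Every branch closes (one shown): valid in T, hence also in S4, S5 (every theorem of T is a theorem of S4 and S5).
K-tableau for the negation not ((not Box (q and not q) implies Box not Box (q and not q)) or Dia (q or (r and not p))):
1. not ((not Box (q and not q) implies Box not Box (q and not q)) or Dia (q or (r and not p))), u
2. not (not Box (q and not q) implies Box not Box (q and not q)), u
3. not Dia (q or (r and not p)), u
4. not Box (q and not q), u
5. not Box not Box (q and not q), u
6. not (q and not q), v
7. not (q or (r and not p)), v
8. not q, v
9. not (r and not p), v
10. p, v
11. Box (q and not q), w
12. not (q or (r and not p)), w
13. not q, w
14. not (r and not p), w
15. p, w
Accessibility: uRv, uRw
Complete open branch: countermodel on a K-frame, so not valid in K.

T, S4, S5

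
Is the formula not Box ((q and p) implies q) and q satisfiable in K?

No, unsatisfiable

1. not Box ((q and p) implies q) and q, 0
2. not Box ((q and p) implies q), 0   [and-rule on 1]
3. q, 0   [and-rule on 1]
4. not ((q and p) implies q), 1   [neg-Box-rule on 2: fresh world 1, 0R1]
5. q and p, 1   [neg-implies-rule on 4]
6. not q, 1   [neg-implies-rule on 4]
7. q, 1   [and-rule on 5]
8. p, 1   [and-rule on 5]
Accessibility: 0R1
Branch closes: q and not q both at 1.
All branches of the tableau close; one closing branch shown above.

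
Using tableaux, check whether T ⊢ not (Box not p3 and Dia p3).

Valid

Tableau for the negation Box not p3 and Dia p3:
1. Box not p3 and Dia p3, u
2. Box not p3, u
3. Dia p3, u
4. not p3, u
5. p3, v
6. not p3, v
Accessibility: uRu, uRv, vRv
Branch closes: p3 and not p3 both at v.
Every branch of the negation's tableau closes; the branch above is one of them.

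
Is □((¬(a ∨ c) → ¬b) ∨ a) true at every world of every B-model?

Invalid (countermodel exists)

Tableau for the negation ¬□((¬(a ∨ c) → ¬b) ∨ a):
1. ¬□((¬(a ∨ c) → ¬b) ∨ a), u
2. ¬((¬(a ∨ c) → ¬b) ∨ a), v
3. ¬(¬(a ∨ c) → ¬b), v
4. ¬a, v
5. ¬(a ∨ c), v
6. b, v
7. ¬c, v
Accessibility: uRu, uRv, vRu, vRv
The negation has an open branch (countermodel exists).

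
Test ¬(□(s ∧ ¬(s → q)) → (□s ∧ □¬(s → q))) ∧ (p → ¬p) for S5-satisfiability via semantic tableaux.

Unsatisfiable

1. ¬(□(s ∧ ¬(s → q)) → (□s ∧ □¬(s → q))) ∧ (p → ¬p), 0
2. ¬(□(s ∧ ¬(s → q)) → (□s ∧ □¬(s → q))), 0
3. p → ¬p, 0
4. □(s ∧ ¬(s → q)), 0
5. ¬(□s ∧ □¬(s → q)), 0
6. s ∧ ¬(s → q), 0
7. s, 0
8. ¬(s → q), 0
9. ¬q, 0
10. ¬p, 0
11. ¬□¬(s → q), 0
12. s → q, 1
13. s ∧ ¬(s → q), 1
14. s, 1
15. ¬(s → q), 1
16. ¬q, 1
17. q, 1
Accessibility: 0R0, 0R1, 1R0, 1R1
Branch closes: q and ¬q both at 1.
Every branch closes; the branch above is one of them.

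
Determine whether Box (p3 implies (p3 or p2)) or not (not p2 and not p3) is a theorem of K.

Yes, valid

Tableau for the negation not (Box (p3 implies (p3 or p2)) or not (not p2 and not p3)):
1. not (Box (p3 implies (p3 or p2)) or not (not p2 and not p3)), w0
2. not Box (p3 implies (p3 or p2)), w0
3. not p2 and not p3, w0
4. not p2, w0
5. not p3, w0
6. not (p3 implies (p3 or p2)), w1
7. p3, w1
8. not (p3 or p2), w1
9. not p3, w1
10. not p2, w1
Accessibility: w0Rw1
Branch closes: p3 and not p3 both at w1.
All branches of the negation close; one closing branch shown above.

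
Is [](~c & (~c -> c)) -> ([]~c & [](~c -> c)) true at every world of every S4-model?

Yes, valid

Tableau for the negation ~([](~c & (~c -> c)) -> ([]~c & [](~c -> c))):
1. ~([](~c & (~c -> c)) -> ([]~c & [](~c -> c))), w0
2. [](~c & (~c -> c)), w0
3. ~([]~c & [](~c -> c)), w0
4. ~c & (~c -> c), w0
5. ~c, w0
6. ~c -> c, w0
7. ~[](~c -> c), w0
8. c, w0
Accessibility: w0Rw0
Branch closes: c and ~c both at w0.
Every branch of the negation's tableau closes; the branch above is one of them.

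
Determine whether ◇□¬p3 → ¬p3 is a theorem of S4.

No, not valid

Tableau for the negation ¬(◇□¬p3 → ¬p3):
1. ¬(◇□¬p3 → ¬p3), u
2. ◇□¬p3, u   [¬→-rule on 1]
3. p3, u   [¬→-rule on 1]
4. □¬p3, v   [◇-rule on 2: fresh world v, uRv]
5. ¬p3, v   [□-rule on 4 via vRv]
Accessibility: uRu, uRv, vRv
The negation has an open branch (countermodel exists).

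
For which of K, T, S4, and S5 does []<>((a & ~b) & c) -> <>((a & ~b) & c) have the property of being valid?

T-tableau for the negation ~([]<>((a & ~b) & c) -> <>((a & ~b) & c)):
1. ~([]<>((a & ~b) & c) -> <>((a & ~b) & c)), 0
2. []<>((a & ~b) & c), 0   [~->-rule on 1]
3. ~<>((a & ~b) & c), 0   [~->-rule on 1]
4. <>((a & ~b) & c), 0   [[]-rule on 2 via 0R0]
5. ~((a & ~b) & c), 0   [~<>-rule on 3 via 0R0]
6. ~(a & ~b), 0   [~&-rule on 5 (branches; this branch)]
7. b, 0   [~&-rule on 6 (branches; this branch)]
8. (a & ~b) & c, 1   [<>-rule on 4: fresh world 1, 0R1]
9. a & ~b, 1   [&-rule on 8]
10. c, 1   [&-rule on 8]
11. a, 1   [&-rule on 9]
12. ~b, 1   [&-rule on 9]
13. <>((a & ~b) & c), 1   [[]-rule on 2 via 0R1]
14. ~((a & ~b) & c), 1   [~<>-rule on 3 via 0R1]
15. ~(a & ~b), 1   [~&-rule on 14 (branches; this branch)]
16. b, 1   [~&-rule on 15 (branches; this branch)]
Accessibility: 0R0, 0R1, 1R1
Branch closes: b and ~b both at 1.
Every branch closes (one shown): valid in T, hence also in S4, S5 (every theorem of T is a theorem of S4 and S5).
K-tableau for the negation ~([]<>((a & ~b) & c) -> <>((a & ~b) & c)):
1. ~([]<>((a & ~b) & c) -> <>((a & ~b) & c)), 0
2. []<>((a & ~b) & c), 0   [~->-rule on 1]
3. ~<>((a & ~b) & c), 0   [~->-rule on 1]
Complete open branch: countermodel on a K-frame, so not valid in K.

T, S4, S5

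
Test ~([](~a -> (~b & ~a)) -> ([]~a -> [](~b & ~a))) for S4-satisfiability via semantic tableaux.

Unsatisfiable

1. ~([](~a -> (~b & ~a)) -> ([]~a -> [](~b & ~a))), 0
2. [](~a -> (~b & ~a)), 0
3. ~([]~a -> [](~b & ~a)), 0
4. []~a, 0
5. ~[](~b & ~a), 0
6. ~a -> (~b & ~a), 0
7. ~a, 0
8. ~b & ~a, 0
9. ~b, 0
10. ~(~b & ~a), 1
11. ~a -> (~b & ~a), 1
12. ~a, 1
13. b, 1
14. ~b & ~a, 1
15. ~b, 1
Accessibility: 0R0, 0R1, 1R1
Branch closes: b and ~b both at 1.
(One branch shown.) All branches close.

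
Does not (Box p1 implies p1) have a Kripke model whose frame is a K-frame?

Satisfiable (open branch found)

1. not (Box p1 implies p1), u
2. Box p1, u   [neg-implies-rule on 1]
3. not p1, u   [neg-implies-rule on 1]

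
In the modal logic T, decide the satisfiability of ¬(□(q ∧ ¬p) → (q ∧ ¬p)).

No, unsatisfiable

1. ¬(□(q ∧ ¬p) → (q ∧ ¬p)), u
2. □(q ∧ ¬p), u   [¬→-rule on 1]
3. ¬(q ∧ ¬p), u   [¬→-rule on 1]
4. q ∧ ¬p, u   [□-rule on 2 via uRu]
5. q, u   [∧-rule on 4]
6. ¬p, u   [∧-rule on 4]
7. p, u   [¬∧-rule on 3 (branches; this branch)]
Accessibility: uRu
Branch closes: p and ¬p both at u.
All branches of the tableau close; one closing branch shown above.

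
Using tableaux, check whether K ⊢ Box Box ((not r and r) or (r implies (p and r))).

Tableau for the negation not Box Box ((not r and r) or (r implies (p and r))):
1. not Box Box ((not r and r) or (r implies (p and r))), 0
2. not Box ((not r and r) or (r implies (p and r))), 1   [neg-Box-rule on 1: fresh world 1, 0R1]
3. not ((not r and r) or (r implies (p and r))), 2   [neg-Box-rule on 2: fresh world 2, 1R2]
4. not (not r and r), 2   [neg-or-rule on 3]
5. not (r implies (p and r)), 2   [neg-or-rule on 3]
6. r, 2   [neg-implies-rule on 5]
7. not (p and r), 2   [neg-implies-rule on 5]
8. not p, 2   [neg-and-rule on 7 (branches; this branch)]
Accessibility: 0R1, 1R2
The negation has an open branch (countermodel exists).

Not valid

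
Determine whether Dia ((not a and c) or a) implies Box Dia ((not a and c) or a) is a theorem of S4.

Tableau for the negation not (Dia ((not a and c) or a) implies Box Dia ((not a and c) or a)):
1. not (Dia ((not a and c) or a) implies Box Dia ((not a and c) or a)), w0
2. Dia ((not a and c) or a), w0   [neg-implies-rule on 1]
3. not Box Dia ((not a and c) or a), w0   [neg-implies-rule on 1]
4. (not a and c) or a, w1   [Dia-rule on 2: fresh world w1, w0Rw1]
5. a, w1   [or-rule on 4 (branches; this branch)]
6. not Dia ((not a and c) or a), w2   [neg-Box-rule on 3: fresh world w2, w0Rw2]
7. not ((not a and c) or a), w2   [neg-Dia-rule on 6 via w2Rw2]
8. not (not a and c), w2   [neg-or-rule on 7]
9. not a, w2   [neg-or-rule on 7]
10. not c, w2   [neg-and-rule on 8 (branches; this branch)]
Accessibility: w0Rw0, w0Rw1, w0Rw2, w1Rw1, w2Rw2
The negation has an open branch (countermodel exists).

No, not valid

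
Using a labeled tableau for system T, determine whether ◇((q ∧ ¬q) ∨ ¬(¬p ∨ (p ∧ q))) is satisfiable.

Yes, satisfiable

1. ◇((q ∧ ¬q) ∨ ¬(¬p ∨ (p ∧ q))), u
2. (q ∧ ¬q) ∨ ¬(¬p ∨ (p ∧ q)), v
3. ¬(¬p ∨ (p ∧ q)), v
4. p, v
5. ¬(p ∧ q), v
6. ¬q, v
Accessibility: uRu, uRv, vRv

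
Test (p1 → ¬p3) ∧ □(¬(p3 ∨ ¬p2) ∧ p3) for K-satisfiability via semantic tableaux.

1. (p1 → ¬p3) ∧ □(¬(p3 ∨ ¬p2) ∧ p3), 0
2. p1 → ¬p3, 0
3. □(¬(p3 ∨ ¬p2) ∧ p3), 0
4. ¬p3, 0

Satisfiable (open branch found)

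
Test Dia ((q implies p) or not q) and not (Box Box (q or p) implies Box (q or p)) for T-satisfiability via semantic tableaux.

1. Dia ((q implies p) or not q) and not (Box Box (q or p) implies Box (q or p)), u
2. Dia ((q implies p) or not q), u
3. not (Box Box (q or p) implies Box (q or p)), u
4. Box Box (q or p), u
5. not Box (q or p), u
6. Box (q or p), u
7. q or p, u
8. p, u
9. (q implies p) or not q, v
10. Box (q or p), v
11. q or p, v
12. q implies p, v
13. p, v
14. not (q or p), w
15. not q, w
16. not p, w
17. Box (q or p), w
18. q or p, w
19. p, w
Accessibility: uRu, uRv, uRw, vRv, wRw
Branch closes: p and not p both at w.
(One branch shown.) All branches close.

Unsatisfiable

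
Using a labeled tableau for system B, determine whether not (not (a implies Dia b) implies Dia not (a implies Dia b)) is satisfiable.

1. not (not (a implies Dia b) implies Dia not (a implies Dia b)), u
2. not (a implies Dia b), u
3. not Dia not (a implies Dia b), u
4. a, u
5. not Dia b, u
6. a implies Dia b, u
7. not b, u
8. Dia b, u
9. b, v
10. a implies Dia b, v
11. not b, v
Accessibility: uRu, uRv, vRu, vRv
Branch closes: b and not b both at v.
All branches of the tableau close; one closing branch shown above.

Unsatisfiable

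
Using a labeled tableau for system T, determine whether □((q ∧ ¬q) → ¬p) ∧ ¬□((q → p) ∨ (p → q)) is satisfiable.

No, unsatisfiable

1. □((q ∧ ¬q) → ¬p) ∧ ¬□((q → p) ∨ (p → q)), u
2. □((q ∧ ¬q) → ¬p), u
3. ¬□((q → p) ∨ (p → q)), u
4. (q ∧ ¬q) → ¬p, u
5. ¬(q ∧ ¬q), u
6. q, u
7. ¬((q → p) ∨ (p → q)), v
8. ¬(q → p), v
9. ¬(p → q), v
10. q, v
11. ¬p, v
12. p, v
13. ¬q, v
Accessibility: uRu, uRv, vRv
Branch closes: p and ¬p both at v.
Every branch closes; the branch above is one of them.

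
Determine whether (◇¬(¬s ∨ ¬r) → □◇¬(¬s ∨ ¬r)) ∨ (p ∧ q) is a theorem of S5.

Tableau for the negation ¬((◇¬(¬s ∨ ¬r) → □◇¬(¬s ∨ ¬r)) ∨ (p ∧ q)):
1. ¬((◇¬(¬s ∨ ¬r) → □◇¬(¬s ∨ ¬r)) ∨ (p ∧ q)), w0
2. ¬(◇¬(¬s ∨ ¬r) → □◇¬(¬s ∨ ¬r)), w0
3. ¬(p ∧ q), w0
4. ◇¬(¬s ∨ ¬r), w0
5. ¬□◇¬(¬s ∨ ¬r), w0
6. ¬q, w0
7. ¬(¬s ∨ ¬r), w1
8. s, w1
9. r, w1
10. ¬◇¬(¬s ∨ ¬r), w2
11. ¬s ∨ ¬r, w0
12. ¬s ∨ ¬r, w1
13. ¬s ∨ ¬r, w2
14. ¬r, w0
15. ¬r, w1
Accessibility: w0Rw0, w0Rw1, w0Rw2, w1Rw0, w1Rw1, w1Rw2, w2Rw0, w2Rw1, w2Rw2
Branch closes: r and ¬r both at w1.
Every branch of the negation's tableau closes; the branch above is one of them.

Valid in S5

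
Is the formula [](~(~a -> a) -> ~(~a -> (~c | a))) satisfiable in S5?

1. [](~(~a -> a) -> ~(~a -> (~c | a))), 0
2. ~(~a -> a) -> ~(~a -> (~c | a)), 0   [[]-rule on 1 via 0R0]
3. ~(~a -> (~c | a)), 0   [->-rule on 2 (branches; this branch)]
4. ~a, 0   [~->-rule on 3]
5. ~(~c | a), 0   [~->-rule on 3]
6. c, 0   [~|-rule on 5]
Accessibility: 0R0

Satisfiable (open branch found)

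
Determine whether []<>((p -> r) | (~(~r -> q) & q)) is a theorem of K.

Invalid (countermodel exists)

Tableau for the negation ~[]<>((p -> r) | (~(~r -> q) & q)):
1. ~[]<>((p -> r) | (~(~r -> q) & q)), w0
2. ~<>((p -> r) | (~(~r -> q) & q)), w1
Accessibility: w0Rw1
The negation has an open branch (countermodel exists).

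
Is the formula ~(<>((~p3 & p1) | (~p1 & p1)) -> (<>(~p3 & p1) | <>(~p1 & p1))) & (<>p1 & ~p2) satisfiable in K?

No, unsatisfiable

1. ~(<>((~p3 & p1) | (~p1 & p1)) -> (<>(~p3 & p1) | <>(~p1 & p1))) & (<>p1 & ~p2), w0
2. ~(<>((~p3 & p1) | (~p1 & p1)) -> (<>(~p3 & p1) | <>(~p1 & p1))), w0   [&-rule on 1]
3. <>p1 & ~p2, w0   [&-rule on 1]
4. <>((~p3 & p1) | (~p1 & p1)), w0   [~->-rule on 2]
5. ~(<>(~p3 & p1) | <>(~p1 & p1)), w0   [~->-rule on 2]
6. <>p1, w0   [&-rule on 3]
7. ~p2, w0   [&-rule on 3]
8. ~<>(~p3 & p1), w0   [~|-rule on 5]
9. ~<>(~p1 & p1), w0   [~|-rule on 5]
10. (~p3 & p1) | (~p1 & p1), w1   [<>-rule on 4: fresh world w1, w0Rw1]
11. ~(~p3 & p1), w1   [~<>-rule on 8 via w0Rw1]
12. ~(~p1 & p1), w1   [~<>-rule on 9 via w0Rw1]
13. ~p3 & p1, w1   [|-rule on 10 (branches; this branch)]
14. ~p3, w1   [&-rule on 13]
15. p1, w1   [&-rule on 13]
16. ~p1, w1   [~&-rule on 11 (branches; this branch)]
Accessibility: w0Rw1
Branch closes: p1 and ~p1 both at w1.
Every branch closes; the branch above is one of them.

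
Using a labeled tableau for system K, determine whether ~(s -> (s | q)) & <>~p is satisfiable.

Unsatisfiable

1. ~(s -> (s | q)) & <>~p, u
2. ~(s -> (s | q)), u   [&-rule on 1]
3. <>~p, u   [&-rule on 1]
4. s, u   [~->-rule on 2]
5. ~(s | q), u   [~->-rule on 2]
6. ~s, u   [~|-rule on 5]
7. ~q, u   [~|-rule on 5]
Branch closes: s and ~s both at u.
Every branch closes; the branch above is one of them.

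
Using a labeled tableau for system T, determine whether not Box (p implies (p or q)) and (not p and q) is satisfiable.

1. not Box (p implies (p or q)) and (not p and q), w0
2. not Box (p implies (p or q)), w0
3. not p and q, w0
4. not p, w0
5. q, w0
6. not (p implies (p or q)), w1
7. p, w1
8. not (p or q), w1
9. not p, w1
10. not q, w1
Accessibility: w0Rw0, w0Rw1, w1Rw1
Branch closes: p and not p both at w1.
All branches of the tableau close; one closing branch shown above.

No, unsatisfiable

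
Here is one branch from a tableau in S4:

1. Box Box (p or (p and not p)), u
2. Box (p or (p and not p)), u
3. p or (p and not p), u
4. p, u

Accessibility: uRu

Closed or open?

Not closed

There is no literal clash: for every atom and world, at most one sign appears.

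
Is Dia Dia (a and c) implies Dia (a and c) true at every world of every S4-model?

Tableau for the negation not (Dia Dia (a and c) implies Dia (a and c)):
1. not (Dia Dia (a and c) implies Dia (a and c)), 0
2. Dia Dia (a and c), 0
3. not Dia (a and c), 0
4. not (a and c), 0
5. not c, 0
6. Dia (a and c), 1
7. not (a and c), 1
8. not c, 1
9. a and c, 2
10. a, 2
11. c, 2
12. not (a and c), 2
13. not c, 2
Accessibility: 0R0, 0R1, 0R2, 1R1, 1R2, 2R2
Branch closes: c and not c both at 2.
Every branch of the negation's tableau closes; the branch above is one of them.

Valid in S4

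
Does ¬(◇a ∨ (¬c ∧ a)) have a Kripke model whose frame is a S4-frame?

Satisfiable

1. ¬(◇a ∨ (¬c ∧ a)), w0
2. ¬◇a, w0
3. ¬(¬c ∧ a), w0
4. ¬a, w0
Accessibility: w0Rw0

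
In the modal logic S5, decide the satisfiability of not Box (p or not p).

1. not Box (p or not p), w0
2. not (p or not p), w1
3. not p, w1
4. p, w1
Accessibility: w0Rw0, w0Rw1, w1Rw0, w1Rw1
Branch closes: p and not p both at w1.
All branches of the tableau close; one closing branch shown above.

Unsatisfiable (every branch closes)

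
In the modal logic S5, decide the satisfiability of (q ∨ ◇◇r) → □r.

Satisfiable (open branch found)

1. (q ∨ ◇◇r) → □r, 0
2. □r, 0
3. r, 0
Accessibility: 0R0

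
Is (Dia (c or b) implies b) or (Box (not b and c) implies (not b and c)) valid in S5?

Yes, valid

Tableau for the negation not ((Dia (c or b) implies b) or (Box (not b and c) implies (not b and c))):
1. not ((Dia (c or b) implies b) or (Box (not b and c) implies (not b and c))), w0
2. not (Dia (c or b) implies b), w0   [neg-or-rule on 1]
3. not (Box (not b and c) implies (not b and c)), w0   [neg-or-rule on 1]
4. Dia (c or b), w0   [neg-implies-rule on 2]
5. not b, w0   [neg-implies-rule on 2]
6. Box (not b and c), w0   [neg-implies-rule on 3]
7. not (not b and c), w0   [neg-implies-rule on 3]
8. not b and c, w0   [Box-rule on 6 via w0Rw0]
9. c, w0   [and-rule on 8]
10. not c, w0   [neg-and-rule on 7 (branches; this branch)]
Accessibility: w0Rw0
Branch closes: c and not c both at w0.
Every branch of the negation's tableau closes; the branch above is one of them.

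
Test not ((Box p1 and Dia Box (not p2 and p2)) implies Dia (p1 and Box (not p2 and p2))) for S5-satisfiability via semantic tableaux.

1. not ((Box p1 and Dia Box (not p2 and p2)) implies Dia (p1 and Box (not p2 and p2))), 0
2. Box p1 and Dia Box (not p2 and p2), 0
3. not Dia (p1 and Box (not p2 and p2)), 0
4. Box p1, 0
5. Dia Box (not p2 and p2), 0
6. not (p1 and Box (not p2 and p2)), 0
7. p1, 0
8. not Box (not p2 and p2), 0
9. Box (not p2 and p2), 1
10. not (p1 and Box (not p2 and p2)), 1
11. p1, 1
12. not p2 and p2, 0
13. not p2, 0
14. p2, 0
Accessibility: 0R0, 0R1, 1R0, 1R1
Branch closes: p2 and not p2 both at 0.
(One branch shown.) All branches close.

Unsatisfiable (every branch closes)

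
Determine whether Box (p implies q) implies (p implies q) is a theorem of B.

Tableau for the negation not (Box (p implies q) implies (p implies q)):
1. not (Box (p implies q) implies (p implies q)), 0
2. Box (p implies q), 0
3. not (p implies q), 0
4. p, 0
5. not q, 0
6. p implies q, 0
7. q, 0
Accessibility: 0R0
Branch closes: q and not q both at 0.
All branches of the negation close; one closing branch shown above.

Valid in B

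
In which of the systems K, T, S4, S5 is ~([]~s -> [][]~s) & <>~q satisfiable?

S4-tableau for the formula:
1. ~([]~s -> [][]~s) & <>~q, w0
2. ~([]~s -> [][]~s), w0   [&-rule on 1]
3. <>~q, w0   [&-rule on 1]
4. []~s, w0   [~->-rule on 2]
5. ~[][]~s, w0   [~->-rule on 2]
6. ~s, w0   [[]-rule on 4 via w0Rw0]
7. ~q, w1   [<>-rule on 3: fresh world w1, w0Rw1]
8. ~s, w1   [[]-rule on 4 via w0Rw1]
9. ~[]~s, w2   [~[]-rule on 5: fresh world w2, w0Rw2]
10. ~s, w2   [[]-rule on 4 via w0Rw2]
11. s, w3   [~[]-rule on 9: fresh world w3, w2Rw3]
12. ~s, w3   [[]-rule on 4 via w0Rw3]
Accessibility: w0Rw0, w0Rw1, w0Rw2, w0Rw3, w1Rw1, w2Rw2, w2Rw3, w3Rw3
Branch closes: s and ~s both at w3.
Every branch closes (one shown): unsatisfiable in S4, hence also in S5 (every S5-frame is an S4-frame).
T-tableau for the formula:
1. ~([]~s -> [][]~s) & <>~q, w0
2. ~([]~s -> [][]~s), w0   [&-rule on 1]
3. <>~q, w0   [&-rule on 1]
4. []~s, w0   [~->-rule on 2]
5. ~[][]~s, w0   [~->-rule on 2]
6. ~s, w0   [[]-rule on 4 via w0Rw0]
7. ~q, w1   [<>-rule on 3: fresh world w1, w0Rw1]
8. ~s, w1   [[]-rule on 4 via w0Rw1]
9. ~[]~s, w2   [~[]-rule on 5: fresh world w2, w0Rw2]
10. ~s, w2   [[]-rule on 4 via w0Rw2]
11. s, w3   [~[]-rule on 9: fresh world w3, w2Rw3]
Accessibility: w0Rw0, w0Rw1, w0Rw2, w1Rw1, w2Rw2, w2Rw3, w3Rw3
Complete open branch: satisfiable in T, hence also in K (this T-model is also a K-model).

K, T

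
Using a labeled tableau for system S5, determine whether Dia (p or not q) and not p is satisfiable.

1. Dia (p or not q) and not p, 0
2. Dia (p or not q), 0
3. not p, 0
4. p or not q, 1
5. not q, 1
Accessibility: 0R0, 0R1, 1R0, 1R1

Satisfiable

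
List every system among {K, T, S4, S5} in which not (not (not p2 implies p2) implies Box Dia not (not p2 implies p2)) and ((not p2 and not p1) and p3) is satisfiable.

S5-tableau for the formula:
1. not (not (not p2 implies p2) implies Box Dia not (not p2 implies p2)) and ((not p2 and not p1) and p3), u
2. not (not (not p2 implies p2) implies Box Dia not (not p2 implies p2)), u
3. (not p2 and not p1) and p3, u
4. not (not p2 implies p2), u
5. not Box Dia not (not p2 implies p2), u
6. not p2 and not p1, u
7. p3, u
8. not p2, u
9. not p1, u
10. not Dia not (not p2 implies p2), v
11. not p2 implies p2, u
12. not p2 implies p2, v
13. p2, u
Accessibility: uRu, uRv, vRu, vRv
Branch closes: p2 and not p2 both at u.
Every branch closes (one shown): unsatisfiable in S5.
S4-tableau for the formula:
1. not (not (not p2 implies p2) implies Box Dia not (not p2 implies p2)) and ((not p2 and not p1) and p3), u
2. not (not (not p2 implies p2) implies Box Dia not (not p2 implies p2)), u
3. (not p2 and not p1) and p3, u
4. not (not p2 implies p2), u
5. not Box Dia not (not p2 implies p2), u
6. not p2 and not p1, u
7. p3, u
8. not p2, u
9. not p1, u
10. not Dia not (not p2 implies p2), v
11. not p2 implies p2, v
12. p2, v
Accessibility: uRu, uRv, vRv
Complete open branch: satisfiable in S4, hence also in K, T (this S4-model is also a K-model and a T-model).

K, T, S4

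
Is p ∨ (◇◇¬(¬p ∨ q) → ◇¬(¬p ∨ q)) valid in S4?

Tableau for the negation ¬(p ∨ (◇◇¬(¬p ∨ q) → ◇¬(¬p ∨ q))):
1. ¬(p ∨ (◇◇¬(¬p ∨ q) → ◇¬(¬p ∨ q))), w0
2. ¬p, w0   [¬∨-rule on 1]
3. ¬(◇◇¬(¬p ∨ q) → ◇¬(¬p ∨ q)), w0   [¬∨-rule on 1]
4. ◇◇¬(¬p ∨ q), w0   [¬→-rule on 3]
5. ¬◇¬(¬p ∨ q), w0   [¬→-rule on 3]
6. ¬p ∨ q, w0   [¬◇-rule on 5 via w0Rw0]
7. q, w0   [∨-rule on 6 (branches; this branch)]
8. ◇¬(¬p ∨ q), w1   [◇-rule on 4: fresh world w1, w0Rw1]
9. ¬p ∨ q, w1   [¬◇-rule on 5 via w0Rw1]
10. q, w1   [∨-rule on 9 (branches; this branch)]
11. ¬(¬p ∨ q), w2   [◇-rule on 8: fresh world w2, w1Rw2]
12. p, w2   [¬∨-rule on 11]
13. ¬q, w2   [¬∨-rule on 11]
14. ¬p ∨ q, w2   [¬◇-rule on 5 via w0Rw2]
15. q, w2   [∨-rule on 14 (branches; this branch)]
Accessibility: w0Rw0, w0Rw1, w0Rw2, w1Rw1, w1Rw2, w2Rw2
Branch closes: q and ¬q both at w2.
All branches of the negation close; one closing branch shown above.

Valid in S4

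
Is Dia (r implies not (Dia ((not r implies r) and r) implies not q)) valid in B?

Invalid (countermodel exists)

Tableau for the negation not Dia (r implies not (Dia ((not r implies r) and r) implies not q)):
1. not Dia (r implies not (Dia ((not r implies r) and r) implies not q)), w0
2. not (r implies not (Dia ((not r implies r) and r) implies not q)), w0
3. r, w0
4. Dia ((not r implies r) and r) implies not q, w0
5. not q, w0
Accessibility: w0Rw0
The negation has an open branch (countermodel exists).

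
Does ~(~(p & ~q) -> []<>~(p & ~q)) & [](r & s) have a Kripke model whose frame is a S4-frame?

Yes, satisfiable

1. ~(~(p & ~q) -> []<>~(p & ~q)) & [](r & s), u
2. ~(~(p & ~q) -> []<>~(p & ~q)), u
3. [](r & s), u
4. ~(p & ~q), u
5. ~[]<>~(p & ~q), u
6. r & s, u
7. r, u
8. s, u
9. q, u
10. ~<>~(p & ~q), v
11. r & s, v
12. r, v
13. s, v
14. p & ~q, v
15. p, v
16. ~q, v
Accessibility: uRu, uRv, vRv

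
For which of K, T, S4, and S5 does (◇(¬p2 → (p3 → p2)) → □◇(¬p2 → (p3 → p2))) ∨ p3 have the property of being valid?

S5

S5-tableau for the negation ¬((◇(¬p2 → (p3 → p2)) → □◇(¬p2 → (p3 → p2))) ∨ p3):
1. ¬((◇(¬p2 → (p3 → p2)) → □◇(¬p2 → (p3 → p2))) ∨ p3), w0
2. ¬(◇(¬p2 → (p3 → p2)) → □◇(¬p2 → (p3 → p2))), w0
3. ¬p3, w0
4. ◇(¬p2 → (p3 → p2)), w0
5. ¬□◇(¬p2 → (p3 → p2)), w0
6. ¬p2 → (p3 → p2), w1
7. p3 → p2, w1
8. p2, w1
9. ¬◇(¬p2 → (p3 → p2)), w2
10. ¬(¬p2 → (p3 → p2)), w0
11. ¬p2, w0
12. ¬(p3 → p2), w0
13. p3, w0
Accessibility: w0Rw0, w0Rw1, w0Rw2, w1Rw0, w1Rw1, w1Rw2, w2Rw0, w2Rw1, w2Rw2
Branch closes: p3 and ¬p3 both at w0.
Every branch closes (one shown): valid in S5.
S4-tableau for the negation ¬((◇(¬p2 → (p3 → p2)) → □◇(¬p2 → (p3 → p2))) ∨ p3):
1. ¬((◇(¬p2 → (p3 → p2)) → □◇(¬p2 → (p3 → p2))) ∨ p3), w0
2. ¬(◇(¬p2 → (p3 → p2)) → □◇(¬p2 → (p3 → p2))), w0
3. ¬p3, w0
4. ◇(¬p2 → (p3 → p2)), w0
5. ¬□◇(¬p2 → (p3 → p2)), w0
6. ¬p2 → (p3 → p2), w1
7. p3 → p2, w1
8. p2, w1
9. ¬◇(¬p2 → (p3 → p2)), w2
10. ¬(¬p2 → (p3 → p2)), w2
11. ¬p2, w2
12. ¬(p3 → p2), w2
13. p3, w2
Accessibility: w0Rw0, w0Rw1, w0Rw2, w1Rw1, w2Rw2
Complete open branch: countermodel on an S4-frame, so not valid in S4, nor in K, T (the same frame is also a K-frame and a T-frame).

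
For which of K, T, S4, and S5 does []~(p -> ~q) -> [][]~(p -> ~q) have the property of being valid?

S4-tableau for the negation ~([]~(p -> ~q) -> [][]~(p -> ~q)):
1. ~([]~(p -> ~q) -> [][]~(p -> ~q)), w0
2. []~(p -> ~q), w0   [~->-rule on 1]
3. ~[][]~(p -> ~q), w0   [~->-rule on 1]
4. ~(p -> ~q), w0   [[]-rule on 2 via w0Rw0]
5. p, w0   [~->-rule on 4]
6. q, w0   [~->-rule on 4]
7. ~[]~(p -> ~q), w1   [~[]-rule on 3: fresh world w1, w0Rw1]
8. ~(p -> ~q), w1   [[]-rule on 2 via w0Rw1]
9. p, w1   [~->-rule on 8]
10. q, w1   [~->-rule on 8]
11. p -> ~q, w2   [~[]-rule on 7: fresh world w2, w1Rw2]
12. ~(p -> ~q), w2   [[]-rule on 2 via w0Rw2]
13. p, w2   [~->-rule on 12]
14. q, w2   [~->-rule on 12]
15. ~q, w2   [->-rule on 11 (branches; this branch)]
Accessibility: w0Rw0, w0Rw1, w0Rw2, w1Rw1, w1Rw2, w2Rw2
Branch closes: q and ~q both at w2.
Every branch closes (one shown): valid in S4, hence also in S5 (every theorem of S4 is a theorem of S5).
T-tableau for the negation ~([]~(p -> ~q) -> [][]~(p -> ~q)):
1. ~([]~(p -> ~q) -> [][]~(p -> ~q)), w0
2. []~(p -> ~q), w0   [~->-rule on 1]
3. ~[][]~(p -> ~q), w0   [~->-rule on 1]
4. ~(p -> ~q), w0   [[]-rule on 2 via w0Rw0]
5. p, w0   [~->-rule on 4]
6. q, w0   [~->-rule on 4]
7. ~[]~(p -> ~q), w1   [~[]-rule on 3: fresh world w1, w0Rw1]
8. ~(p -> ~q), w1   [[]-rule on 2 via w0Rw1]
9. p, w1   [~->-rule on 8]
10. q, w1   [~->-rule on 8]
11. p -> ~q, w2   [~[]-rule on 7: fresh world w2, w1Rw2]
12. ~q, w2   [->-rule on 11 (branches; this branch)]
Accessibility: w0Rw0, w0Rw1, w1Rw1, w1Rw2, w2Rw2
Complete open branch: countermodel on a T-frame, so not valid in T, nor in K (the same frame is also a K-frame).

S4, S5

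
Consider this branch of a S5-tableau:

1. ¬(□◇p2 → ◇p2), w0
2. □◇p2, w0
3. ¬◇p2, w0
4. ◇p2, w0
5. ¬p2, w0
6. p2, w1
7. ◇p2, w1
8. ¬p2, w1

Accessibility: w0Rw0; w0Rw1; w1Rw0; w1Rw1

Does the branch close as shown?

Closed

Both p2 and ¬p2 appear at w1.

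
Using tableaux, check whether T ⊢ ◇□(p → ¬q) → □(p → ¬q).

Invalid (countermodel exists)

Tableau for the negation ¬(◇□(p → ¬q) → □(p → ¬q)):
1. ¬(◇□(p → ¬q) → □(p → ¬q)), 0
2. ◇□(p → ¬q), 0   [¬→-rule on 1]
3. ¬□(p → ¬q), 0   [¬→-rule on 1]
4. □(p → ¬q), 1   [◇-rule on 2: fresh world 1, 0R1]
5. p → ¬q, 1   [□-rule on 4 via 1R1]
6. ¬q, 1   [→-rule on 5 (branches; this branch)]
7. ¬(p → ¬q), 2   [¬□-rule on 3: fresh world 2, 0R2]
8. p, 2   [¬→-rule on 7]
9. q, 2   [¬→-rule on 7]
Accessibility: 0R0, 0R1, 0R2, 1R1, 2R2
The negation has an open branch (countermodel exists).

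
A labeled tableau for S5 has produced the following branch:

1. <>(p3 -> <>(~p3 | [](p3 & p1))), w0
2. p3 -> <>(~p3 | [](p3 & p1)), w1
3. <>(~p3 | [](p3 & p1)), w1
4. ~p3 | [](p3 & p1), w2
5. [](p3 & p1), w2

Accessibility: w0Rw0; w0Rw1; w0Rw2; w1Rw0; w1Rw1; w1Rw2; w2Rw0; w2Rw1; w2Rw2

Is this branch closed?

No atom appears with both signs at the same world.

Not closed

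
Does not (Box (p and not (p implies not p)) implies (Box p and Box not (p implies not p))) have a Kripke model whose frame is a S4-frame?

Unsatisfiable (every branch closes)

1. not (Box (p and not (p implies not p)) implies (Box p and Box not (p implies not p))), u
2. Box (p and not (p implies not p)), u   [neg-implies-rule on 1]
3. not (Box p and Box not (p implies not p)), u   [neg-implies-rule on 1]
4. p and not (p implies not p), u   [Box-rule on 2 via uRu]
5. p, u   [and-rule on 4]
6. not (p implies not p), u   [and-rule on 4]
7. not Box not (p implies not p), u   [neg-and-rule on 3 (branches; this branch)]
8. p implies not p, v   [neg-Box-rule on 7: fresh world v, uRv]
9. p and not (p implies not p), v   [Box-rule on 2 via uRv]
10. p, v   [and-rule on 9]
11. not (p implies not p), v   [and-rule on 9]
12. not p, v   [implies-rule on 8 (branches; this branch)]
Accessibility: uRu, uRv, vRv
Branch closes: p and not p both at v.
Every branch closes; the branch above is one of them.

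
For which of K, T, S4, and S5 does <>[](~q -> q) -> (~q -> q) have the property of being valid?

S4-tableau for the negation ~(<>[](~q -> q) -> (~q -> q)):
1. ~(<>[](~q -> q) -> (~q -> q)), 0
2. <>[](~q -> q), 0
3. ~(~q -> q), 0
4. ~q, 0
5. [](~q -> q), 1
6. ~q -> q, 1
7. q, 1
Accessibility: 0R0, 0R1, 1R1
Complete open branch: countermodel on an S4-frame, so not valid in S4, nor in K, T (the same frame is also a K-frame and a T-frame).
S5-tableau for the negation ~(<>[](~q -> q) -> (~q -> q)):
1. ~(<>[](~q -> q) -> (~q -> q)), 0
2. <>[](~q -> q), 0
3. ~(~q -> q), 0
4. ~q, 0
5. [](~q -> q), 1
6. ~q -> q, 0
7. ~q -> q, 1
8. q, 0
Accessibility: 0R0, 0R1, 1R0, 1R1
Branch closes: q and ~q both at 0.
Every branch closes (one shown): valid in S5.

S5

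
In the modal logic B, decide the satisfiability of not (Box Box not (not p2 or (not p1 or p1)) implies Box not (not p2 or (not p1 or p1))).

1. not (Box Box not (not p2 or (not p1 or p1)) implies Box not (not p2 or (not p1 or p1))), u
2. Box Box not (not p2 or (not p1 or p1)), u   [neg-implies-rule on 1]
3. not Box not (not p2 or (not p1 or p1)), u   [neg-implies-rule on 1]
4. Box not (not p2 or (not p1 or p1)), u   [Box-rule on 2 via uRu]
5. not (not p2 or (not p1 or p1)), u   [Box-rule on 4 via uRu]
6. p2, u   [neg-or-rule on 5]
7. not (not p1 or p1), u   [neg-or-rule on 5]
8. p1, u   [neg-or-rule on 7]
9. not p1, u   [neg-or-rule on 7]
Accessibility: uRu
Branch closes: p1 and not p1 both at u.
Every branch closes; the branch above is one of them.

Unsatisfiable (every branch closes)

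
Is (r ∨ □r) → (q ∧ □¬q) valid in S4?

Not valid

Tableau for the negation ¬((r ∨ □r) → (q ∧ □¬q)):
1. ¬((r ∨ □r) → (q ∧ □¬q)), w0
2. r ∨ □r, w0
3. ¬(q ∧ □¬q), w0
4. □r, w0
5. r, w0
6. ¬□¬q, w0
7. q, w1
8. r, w1
Accessibility: w0Rw0, w0Rw1, w1Rw1
The negation has an open branch (countermodel exists).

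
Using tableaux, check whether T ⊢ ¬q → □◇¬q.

Tableau for the negation ¬(¬q → □◇¬q):
1. ¬(¬q → □◇¬q), w0
2. ¬q, w0   [¬→-rule on 1]
3. ¬□◇¬q, w0   [¬→-rule on 1]
4. ¬◇¬q, w1   [¬□-rule on 3: fresh world w1, w0Rw1]
5. q, w1   [¬◇-rule on 4 via w1Rw1]
Accessibility: w0Rw0, w0Rw1, w1Rw1
The negation has an open branch (countermodel exists).

No, not valid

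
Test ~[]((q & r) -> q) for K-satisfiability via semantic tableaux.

No, unsatisfiable

1. ~[]((q & r) -> q), 0
2. ~((q & r) -> q), 1
3. q & r, 1
4. ~q, 1
5. q, 1
6. r, 1
Accessibility: 0R1
Branch closes: q and ~q both at 1.
All branches of the tableau close; one closing branch shown above.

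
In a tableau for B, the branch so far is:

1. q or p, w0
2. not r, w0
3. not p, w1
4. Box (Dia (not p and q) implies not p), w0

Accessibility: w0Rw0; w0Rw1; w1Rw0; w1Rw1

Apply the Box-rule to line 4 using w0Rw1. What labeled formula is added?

Dia (not p and q) implies not p, w1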